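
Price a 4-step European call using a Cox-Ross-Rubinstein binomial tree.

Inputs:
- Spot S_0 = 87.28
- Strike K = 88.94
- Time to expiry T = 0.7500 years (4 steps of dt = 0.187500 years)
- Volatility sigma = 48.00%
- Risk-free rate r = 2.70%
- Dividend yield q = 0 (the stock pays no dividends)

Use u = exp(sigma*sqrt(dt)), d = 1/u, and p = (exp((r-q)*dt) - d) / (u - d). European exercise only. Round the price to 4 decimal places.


Answer: Price = V(0,0) = 13.8479

Derivation:
dt = T/N = 0.187500
u = exp(sigma*sqrt(dt)) = 1.231024; d = 1/u = 0.812332
p = (exp((r-q)*dt) - d) / (u - d) = 0.460347
Discount per step: exp(-r*dt) = 0.994950
Stock lattice S(k, i) with i counting down-moves:
  k=0: S(0,0) = 87.2800
  k=1: S(1,0) = 107.4437; S(1,1) = 70.9003
  k=2: S(2,0) = 132.2658; S(2,1) = 87.2800; S(2,2) = 57.5946
  k=3: S(3,0) = 162.8223; S(3,1) = 107.4437; S(3,2) = 70.9003; S(3,3) = 46.7860
  k=4: S(4,0) = 200.4382; S(4,1) = 132.2658; S(4,2) = 87.2800; S(4,3) = 57.5946; S(4,4) = 38.0057
Terminal payoffs V(N, i) = max(S_T - K, 0):
  V(4,0) = 111.498152; V(4,1) = 43.325800; V(4,2) = 0.000000; V(4,3) = 0.000000; V(4,4) = 0.000000
Backward induction: V(k, i) = exp(-r*dt) * [p * V(k+1, i) + (1-p) * V(k+1, i+1)].
  V(3,0) = exp(-r*dt) * [p*111.498152 + (1-p)*43.325800] = 74.331455
  V(3,1) = exp(-r*dt) * [p*43.325800 + (1-p)*0.000000] = 19.844170
  V(3,2) = exp(-r*dt) * [p*0.000000 + (1-p)*0.000000] = 0.000000
  V(3,3) = exp(-r*dt) * [p*0.000000 + (1-p)*0.000000] = 0.000000
  V(2,0) = exp(-r*dt) * [p*74.331455 + (1-p)*19.844170] = 44.700339
  V(2,1) = exp(-r*dt) * [p*19.844170 + (1-p)*0.000000] = 9.089067
  V(2,2) = exp(-r*dt) * [p*0.000000 + (1-p)*0.000000] = 0.000000
  V(1,0) = exp(-r*dt) * [p*44.700339 + (1-p)*9.089067] = 25.353916
  V(1,1) = exp(-r*dt) * [p*9.089067 + (1-p)*0.000000] = 4.162993
  V(0,0) = exp(-r*dt) * [p*25.353916 + (1-p)*4.162993] = 13.847880


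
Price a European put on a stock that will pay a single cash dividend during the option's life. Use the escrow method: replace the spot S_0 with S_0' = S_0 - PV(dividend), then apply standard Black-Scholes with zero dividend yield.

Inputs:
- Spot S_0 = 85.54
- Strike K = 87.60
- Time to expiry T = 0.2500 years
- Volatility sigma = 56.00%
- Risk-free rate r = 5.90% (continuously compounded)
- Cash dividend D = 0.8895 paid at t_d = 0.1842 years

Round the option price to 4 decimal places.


Answer: Price = 10.3696

Derivation:
PV(D) = D * exp(-r * t_d) = 0.8895 * 0.98919104 = 0.87988543
S_0' = S_0 - PV(D) = 85.5400 - 0.87988543 = 84.66011457
d1 = (ln(S_0'/K) + (r + sigma^2/2)*T) / (sigma*sqrt(T)) = 0.07076282
d2 = d1 - sigma*sqrt(T) = -0.20923718
exp(-rT) = 0.98535825
N(-d1) = 0.47179326; N(-d2) = 0.58286845
P = K * exp(-rT) * N(-d2) - S_0' * N(-d1) = 87.6000 * 0.98535825 * 0.58286845 - 84.66011457 * 0.47179326 = 10.3696


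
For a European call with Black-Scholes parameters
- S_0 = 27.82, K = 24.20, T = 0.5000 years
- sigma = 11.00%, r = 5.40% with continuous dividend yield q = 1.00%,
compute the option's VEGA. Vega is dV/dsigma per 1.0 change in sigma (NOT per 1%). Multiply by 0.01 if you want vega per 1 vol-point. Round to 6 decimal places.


d1 = 2.1139606905; d2 = 2.0361789445
phi(d1) = 0.0427086658; exp(-qT) = 0.9950124792; exp(-rT) = 0.9733612415
Vega = S * exp(-qT) * phi(d1) * sqrt(T) = 27.8200 * 0.9950124792 * 0.0427086658 * 0.7071067812 = 0.835962

Answer: Vega = 0.835962


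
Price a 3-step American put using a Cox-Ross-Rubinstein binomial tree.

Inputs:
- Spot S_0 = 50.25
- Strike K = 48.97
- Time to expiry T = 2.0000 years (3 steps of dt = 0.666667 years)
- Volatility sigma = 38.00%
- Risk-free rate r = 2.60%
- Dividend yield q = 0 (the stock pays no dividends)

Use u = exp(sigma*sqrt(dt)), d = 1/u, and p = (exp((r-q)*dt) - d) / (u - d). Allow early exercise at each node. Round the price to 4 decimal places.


Answer: Price = V(0,0) = 9.5264

Derivation:
dt = T/N = 0.666667
u = exp(sigma*sqrt(dt)) = 1.363792; d = 1/u = 0.733250
p = (exp((r-q)*dt) - d) / (u - d) = 0.450778
Discount per step: exp(-r*dt) = 0.982816
Stock lattice S(k, i) with i counting down-moves:
  k=0: S(0,0) = 50.2500
  k=1: S(1,0) = 68.5305; S(1,1) = 36.8458
  k=2: S(2,0) = 93.4613; S(2,1) = 50.2500; S(2,2) = 27.0172
  k=3: S(3,0) = 127.4618; S(3,1) = 68.5305; S(3,2) = 36.8458; S(3,3) = 19.8103
Terminal payoffs V(N, i) = max(K - S_T, 0):
  V(3,0) = 0.000000; V(3,1) = 0.000000; V(3,2) = 12.124192; V(3,3) = 29.159652
Backward induction: V(k, i) = exp(-r*dt) * [p * V(k+1, i) + (1-p) * V(k+1, i+1)]; then take max(V_cont, immediate exercise) for American.
  V(2,0) = exp(-r*dt) * [p*0.000000 + (1-p)*0.000000] = 0.000000; exercise = 0.000000; V(2,0) = max -> 0.000000
  V(2,1) = exp(-r*dt) * [p*0.000000 + (1-p)*12.124192] = 6.544443; exercise = 0.000000; V(2,1) = max -> 6.544443
  V(2,2) = exp(-r*dt) * [p*12.124192 + (1-p)*29.159652] = 21.111316; exercise = 21.952815; V(2,2) = max -> 21.952815
  V(1,0) = exp(-r*dt) * [p*0.000000 + (1-p)*6.544443] = 3.532584; exercise = 0.000000; V(1,0) = max -> 3.532584
  V(1,1) = exp(-r*dt) * [p*6.544443 + (1-p)*21.952815] = 14.749173; exercise = 12.124192; V(1,1) = max -> 14.749173
  V(0,0) = exp(-r*dt) * [p*3.532584 + (1-p)*14.749173] = 9.526414; exercise = 0.000000; V(0,0) = max -> 9.526414


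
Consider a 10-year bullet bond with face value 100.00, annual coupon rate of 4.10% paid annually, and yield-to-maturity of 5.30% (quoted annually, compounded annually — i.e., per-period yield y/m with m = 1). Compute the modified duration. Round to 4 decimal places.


Answer: Modified duration = 7.8909

Derivation:
Coupon per period c = face * coupon_rate / m = 4.100000
Periods per year m = 1; per-period yield y/m = 0.053000
Number of cashflows N = 10
Cashflows (t years, CF_t, discount factor 1/(1+y/m)^(m*t), PV):
  t = 1.0000: CF_t = 4.100000, DF = 0.949668, PV = 3.893637
  t = 2.0000: CF_t = 4.100000, DF = 0.901869, PV = 3.697661
  t = 3.0000: CF_t = 4.100000, DF = 0.856475, PV = 3.511549
  t = 4.0000: CF_t = 4.100000, DF = 0.813367, PV = 3.334804
  t = 5.0000: CF_t = 4.100000, DF = 0.772428, PV = 3.166956
  t = 6.0000: CF_t = 4.100000, DF = 0.733550, PV = 3.007555
  t = 7.0000: CF_t = 4.100000, DF = 0.696629, PV = 2.856178
  t = 8.0000: CF_t = 4.100000, DF = 0.661566, PV = 2.712420
  t = 9.0000: CF_t = 4.100000, DF = 0.628268, PV = 2.575897
  t = 10.0000: CF_t = 104.100000, DF = 0.596645, PV = 62.110785
Price P = sum_t PV_t = 90.867443
First compute Macaulay numerator sum_t t * PV_t:
  t * PV_t at t = 1.0000: 3.893637
  t * PV_t at t = 2.0000: 7.395322
  t * PV_t at t = 3.0000: 10.534647
  t * PV_t at t = 4.0000: 13.339218
  t * PV_t at t = 5.0000: 15.834779
  t * PV_t at t = 6.0000: 18.045332
  t * PV_t at t = 7.0000: 19.993245
  t * PV_t at t = 8.0000: 21.699357
  t * PV_t at t = 9.0000: 23.183074
  t * PV_t at t = 10.0000: 621.107849
Macaulay duration D = 755.026462 / 90.867443 = 8.309098
Modified duration = D / (1 + y/m) = 8.309098 / (1 + 0.053000) = 7.890881


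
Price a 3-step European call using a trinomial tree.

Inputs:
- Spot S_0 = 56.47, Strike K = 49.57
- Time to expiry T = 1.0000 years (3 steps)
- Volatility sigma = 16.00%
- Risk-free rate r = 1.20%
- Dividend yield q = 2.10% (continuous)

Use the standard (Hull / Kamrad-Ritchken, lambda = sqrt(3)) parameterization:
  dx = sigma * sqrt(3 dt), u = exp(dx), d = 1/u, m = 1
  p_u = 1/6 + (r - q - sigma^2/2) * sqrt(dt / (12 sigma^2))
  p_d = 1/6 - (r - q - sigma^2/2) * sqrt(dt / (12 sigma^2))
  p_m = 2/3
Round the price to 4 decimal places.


Answer: Price = V(0,0) = 7.4023

Derivation:
dt = T/N = 0.333333; dx = sigma*sqrt(3*dt) = 0.160000
u = exp(dx) = 1.173511; d = 1/u = 0.852144
p_u = 0.143958, p_m = 0.666667, p_d = 0.189375
Discount per step: exp(-r*dt) = 0.996008
Stock lattice S(k, j) with j the centered position index:
  k=0: S(0,+0) = 56.4700
  k=1: S(1,-1) = 48.1206; S(1,+0) = 56.4700; S(1,+1) = 66.2682
  k=2: S(2,-2) = 41.0056; S(2,-1) = 48.1206; S(2,+0) = 56.4700; S(2,+1) = 66.2682; S(2,+2) = 77.7664
  k=3: S(3,-3) = 34.9427; S(3,-2) = 41.0056; S(3,-1) = 48.1206; S(3,+0) = 56.4700; S(3,+1) = 66.2682; S(3,+2) = 77.7664; S(3,+3) = 91.2597
Terminal payoffs V(N, j) = max(S_T - K, 0):
  V(3,-3) = 0.000000; V(3,-2) = 0.000000; V(3,-1) = 0.000000; V(3,+0) = 6.900000; V(3,+1) = 16.698159; V(3,+2) = 28.196405; V(3,+3) = 41.689721
Backward induction: V(k, j) = exp(-r*dt) * [p_u * V(k+1, j+1) + p_m * V(k+1, j) + p_d * V(k+1, j-1)]
  V(2,-2) = exp(-r*dt) * [p_u*0.000000 + p_m*0.000000 + p_d*0.000000] = 0.000000
  V(2,-1) = exp(-r*dt) * [p_u*6.900000 + p_m*0.000000 + p_d*0.000000] = 0.989347
  V(2,+0) = exp(-r*dt) * [p_u*16.698159 + p_m*6.900000 + p_d*0.000000] = 6.975880
  V(2,+1) = exp(-r*dt) * [p_u*28.196405 + p_m*16.698159 + p_d*6.900000] = 16.432041
  V(2,+2) = exp(-r*dt) * [p_u*41.689721 + p_m*28.196405 + p_d*16.698159] = 27.849778
  V(1,-1) = exp(-r*dt) * [p_u*6.975880 + p_m*0.989347 + p_d*0.000000] = 1.657159
  V(1,+0) = exp(-r*dt) * [p_u*16.432041 + p_m*6.975880 + p_d*0.989347] = 7.174717
  V(1,+1) = exp(-r*dt) * [p_u*27.849778 + p_m*16.432041 + p_d*6.975880] = 16.219949
  V(0,+0) = exp(-r*dt) * [p_u*16.219949 + p_m*7.174717 + p_d*1.657159] = 7.402297


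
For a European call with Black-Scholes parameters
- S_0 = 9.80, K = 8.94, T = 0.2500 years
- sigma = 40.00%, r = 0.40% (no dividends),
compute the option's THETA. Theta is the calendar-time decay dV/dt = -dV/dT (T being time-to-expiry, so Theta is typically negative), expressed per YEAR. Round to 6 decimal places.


d1 = 0.5642339825; d2 = 0.3642339825
phi(d1) = 0.3402350670; exp(-qT) = 1.0000000000; exp(-rT) = 0.9990004998
Theta = -S*exp(-qT)*phi(d1)*sigma/(2*sqrt(T)) - r*K*exp(-rT)*N(d2) + q*S*exp(-qT)*N(d1)
N(d1) = 0.7137025482; N(d2) = 0.6421583535; sqrt(T) = 0.5000000000
Term 1 = -9.8000 * 1.0000000000 * 0.3402350670 * 0.4000 / (2 * 0.5000000000) = -1.3337214626
Term 2 = -0.0040 * 8.9400 * 0.9990004998 * 0.6421583535 = -0.0229406306
Term 3 = 0 (no dividend yield, q = 0)
Theta = -1.3337214626 + (-0.0229406306) + (0.0000000000) = -1.356662

Answer: Theta = -1.356662


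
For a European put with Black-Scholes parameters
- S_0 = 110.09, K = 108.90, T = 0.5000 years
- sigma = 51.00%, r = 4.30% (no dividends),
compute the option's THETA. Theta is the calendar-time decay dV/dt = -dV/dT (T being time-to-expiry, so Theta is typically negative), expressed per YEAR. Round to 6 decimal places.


d1 = 0.2700681578; d2 = -0.0905563006
phi(d1) = 0.3846555817; exp(-qT) = 1.0000000000; exp(-rT) = 0.9787294775
Theta = -S*exp(-qT)*phi(d1)*sigma/(2*sqrt(T)) + r*K*exp(-rT)*N(-d2) - q*S*exp(-qT)*N(-d1)
N(-d1) = 0.3935539093; N(-d2) = 0.5360774219; sqrt(T) = 0.7071067812
Term 1 = -110.0900 * 1.0000000000 * 0.3846555817 * 0.5100 / (2 * 0.7071067812) = -15.2712676492
Term 2 = 0.0430 * 108.9000 * 0.9787294775 * 0.5360774219 = 2.4568945691
Term 3 = 0 (no dividend yield, q = 0)
Theta = -15.2712676492 + (2.4568945691) + (0.0000000000) = -12.814373

Answer: Theta = -12.814373


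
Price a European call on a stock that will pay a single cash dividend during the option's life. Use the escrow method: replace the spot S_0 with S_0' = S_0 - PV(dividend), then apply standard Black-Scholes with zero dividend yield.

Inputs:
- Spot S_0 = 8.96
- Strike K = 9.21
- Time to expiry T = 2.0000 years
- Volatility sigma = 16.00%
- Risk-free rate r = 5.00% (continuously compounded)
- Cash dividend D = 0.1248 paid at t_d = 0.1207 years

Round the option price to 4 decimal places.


PV(D) = D * exp(-r * t_d) = 0.1248 * 0.99398317 = 0.12404910
S_0' = S_0 - PV(D) = 8.9600 - 0.12404910 = 8.83595090
d1 = (ln(S_0'/K) + (r + sigma^2/2)*T) / (sigma*sqrt(T)) = 0.37184482
d2 = d1 - sigma*sqrt(T) = 0.14557065
exp(-rT) = 0.90483742
N(d1) = 0.64499581; N(d2) = 0.55786983
C = S_0' * N(d1) - K * exp(-rT) * N(d2) = 8.83595090 * 0.64499581 - 9.2100 * 0.90483742 * 0.55786983 = 1.0501

Answer: Price = 1.0501


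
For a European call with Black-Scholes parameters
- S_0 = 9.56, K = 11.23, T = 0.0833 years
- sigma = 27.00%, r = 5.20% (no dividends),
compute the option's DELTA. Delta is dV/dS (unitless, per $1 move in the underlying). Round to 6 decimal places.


Answer: Delta = 0.024333

Derivation:
d1 = -1.9715086605; d2 = -2.0494353568
phi(d1) = 0.0571336664; exp(-qT) = 1.0000000000; exp(-rT) = 0.9956777678
N(d1) = 0.0243328617
Delta = exp(-qT) * N(d1) = 1.0000000000 * 0.0243328617 = 0.024333


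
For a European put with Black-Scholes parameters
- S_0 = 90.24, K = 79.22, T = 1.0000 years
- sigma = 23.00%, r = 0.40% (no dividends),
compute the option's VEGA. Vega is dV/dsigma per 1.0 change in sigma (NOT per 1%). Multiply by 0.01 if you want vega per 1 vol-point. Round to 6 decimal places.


Answer: Vega = 28.204025

Derivation:
d1 = 0.6986695459; d2 = 0.4686695459
phi(d1) = 0.3125445999; exp(-qT) = 1.0000000000; exp(-rT) = 0.9960079893
Vega = S * exp(-qT) * phi(d1) * sqrt(T) = 90.2400 * 1.0000000000 * 0.3125445999 * 1.0000000000 = 28.204025


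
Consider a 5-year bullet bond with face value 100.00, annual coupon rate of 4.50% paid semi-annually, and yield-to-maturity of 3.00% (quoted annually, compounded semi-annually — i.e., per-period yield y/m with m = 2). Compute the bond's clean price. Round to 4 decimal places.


Coupon per period c = face * coupon_rate / m = 2.250000
Periods per year m = 2; per-period yield y/m = 0.015000
Number of cashflows N = 10
Cashflows (t years, CF_t, discount factor 1/(1+y/m)^(m*t), PV):
  t = 0.5000: CF_t = 2.250000, DF = 0.985222, PV = 2.216749
  t = 1.0000: CF_t = 2.250000, DF = 0.970662, PV = 2.183989
  t = 1.5000: CF_t = 2.250000, DF = 0.956317, PV = 2.151713
  t = 2.0000: CF_t = 2.250000, DF = 0.942184, PV = 2.119915
  t = 2.5000: CF_t = 2.250000, DF = 0.928260, PV = 2.088586
  t = 3.0000: CF_t = 2.250000, DF = 0.914542, PV = 2.057720
  t = 3.5000: CF_t = 2.250000, DF = 0.901027, PV = 2.027310
  t = 4.0000: CF_t = 2.250000, DF = 0.887711, PV = 1.997350
  t = 4.5000: CF_t = 2.250000, DF = 0.874592, PV = 1.967833
  t = 5.0000: CF_t = 102.250000, DF = 0.861667, PV = 88.105474
Price P = sum_t PV_t = 106.916638

Answer: Price = 106.9166


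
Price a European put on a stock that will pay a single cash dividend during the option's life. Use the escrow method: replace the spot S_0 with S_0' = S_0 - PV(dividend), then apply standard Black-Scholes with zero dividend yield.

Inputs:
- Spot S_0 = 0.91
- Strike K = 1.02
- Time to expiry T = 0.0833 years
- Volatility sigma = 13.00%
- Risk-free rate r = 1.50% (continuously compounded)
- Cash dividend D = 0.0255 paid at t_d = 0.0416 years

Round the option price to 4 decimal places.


Answer: Price = 0.1342

Derivation:
PV(D) = D * exp(-r * t_d) = 0.0255 * 0.99937619 = 0.02548409
S_0' = S_0 - PV(D) = 0.9100 - 0.02548409 = 0.88451591
d1 = (ln(S_0'/K) + (r + sigma^2/2)*T) / (sigma*sqrt(T)) = -3.74634982
d2 = d1 - sigma*sqrt(T) = -3.78387008
exp(-rT) = 0.99875128
N(-d1) = 0.99991029; N(-d2) = 0.99992280
P = K * exp(-rT) * N(-d2) - S_0' * N(-d1) = 1.0200 * 0.99875128 * 0.99992280 - 0.88451591 * 0.99991029 = 0.1342


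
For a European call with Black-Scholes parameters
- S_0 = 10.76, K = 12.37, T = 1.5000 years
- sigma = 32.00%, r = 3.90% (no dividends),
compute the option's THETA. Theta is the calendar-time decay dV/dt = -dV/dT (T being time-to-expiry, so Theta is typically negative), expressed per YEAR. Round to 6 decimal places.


d1 = -0.0105599332; d2 = -0.4024782920
phi(d1) = 0.3989200376; exp(-qT) = 1.0000000000; exp(-rT) = 0.9431782404
Theta = -S*exp(-qT)*phi(d1)*sigma/(2*sqrt(T)) - r*K*exp(-rT)*N(d2) + q*S*exp(-qT)*N(d1)
N(d1) = 0.4957872745; N(d2) = 0.3436660306; sqrt(T) = 1.2247448714
Term 1 = -10.7600 * 1.0000000000 * 0.3989200376 * 0.3200 / (2 * 1.2247448714) = -0.5607541234
Term 2 = -0.0390 * 12.3700 * 0.9431782404 * 0.3436660306 = -0.1563740507
Term 3 = 0 (no dividend yield, q = 0)
Theta = -0.5607541234 + (-0.1563740507) + (0.0000000000) = -0.717128

Answer: Theta = -0.717128


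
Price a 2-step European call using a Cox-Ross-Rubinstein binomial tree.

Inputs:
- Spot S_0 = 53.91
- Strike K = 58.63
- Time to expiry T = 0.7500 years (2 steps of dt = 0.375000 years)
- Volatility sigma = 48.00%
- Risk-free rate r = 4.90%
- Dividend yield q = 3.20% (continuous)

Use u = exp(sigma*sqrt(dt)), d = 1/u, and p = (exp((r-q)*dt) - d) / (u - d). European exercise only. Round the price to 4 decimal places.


Answer: Price = V(0,0) = 7.0964

Derivation:
dt = T/N = 0.375000
u = exp(sigma*sqrt(dt)) = 1.341702; d = 1/u = 0.745322
p = (exp((r-q)*dt) - d) / (u - d) = 0.437764
Discount per step: exp(-r*dt) = 0.981793
Stock lattice S(k, i) with i counting down-moves:
  k=0: S(0,0) = 53.9100
  k=1: S(1,0) = 72.3311; S(1,1) = 40.1803
  k=2: S(2,0) = 97.0468; S(2,1) = 53.9100; S(2,2) = 29.9473
Terminal payoffs V(N, i) = max(S_T - K, 0):
  V(2,0) = 38.416819; V(2,1) = 0.000000; V(2,2) = 0.000000
Backward induction: V(k, i) = exp(-r*dt) * [p * V(k+1, i) + (1-p) * V(k+1, i+1)].
  V(1,0) = exp(-r*dt) * [p*38.416819 + (1-p)*0.000000] = 16.511282
  V(1,1) = exp(-r*dt) * [p*0.000000 + (1-p)*0.000000] = 0.000000
  V(0,0) = exp(-r*dt) * [p*16.511282 + (1-p)*0.000000] = 7.096434


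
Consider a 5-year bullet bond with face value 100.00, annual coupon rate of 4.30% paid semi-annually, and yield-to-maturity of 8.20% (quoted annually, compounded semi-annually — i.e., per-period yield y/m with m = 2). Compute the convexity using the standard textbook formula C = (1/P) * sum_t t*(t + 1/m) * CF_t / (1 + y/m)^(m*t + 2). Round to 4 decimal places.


Coupon per period c = face * coupon_rate / m = 2.150000
Periods per year m = 2; per-period yield y/m = 0.041000
Number of cashflows N = 10
Cashflows (t years, CF_t, discount factor 1/(1+y/m)^(m*t), PV):
  t = 0.5000: CF_t = 2.150000, DF = 0.960615, PV = 2.065322
  t = 1.0000: CF_t = 2.150000, DF = 0.922781, PV = 1.983979
  t = 1.5000: CF_t = 2.150000, DF = 0.886437, PV = 1.905839
  t = 2.0000: CF_t = 2.150000, DF = 0.851524, PV = 1.830777
  t = 2.5000: CF_t = 2.150000, DF = 0.817987, PV = 1.758672
  t = 3.0000: CF_t = 2.150000, DF = 0.785770, PV = 1.689406
  t = 3.5000: CF_t = 2.150000, DF = 0.754823, PV = 1.622869
  t = 4.0000: CF_t = 2.150000, DF = 0.725094, PV = 1.558952
  t = 4.5000: CF_t = 2.150000, DF = 0.696536, PV = 1.497552
  t = 5.0000: CF_t = 102.150000, DF = 0.669103, PV = 68.348829
Price P = sum_t PV_t = 84.262196
Convexity numerator sum_t t*(t + 1/m) * CF_t / (1+y/m)^(m*t + 2):
  t = 0.5000: term = 0.952920
  t = 1.0000: term = 2.746166
  t = 1.5000: term = 5.276016
  t = 2.0000: term = 8.447031
  t = 2.5000: term = 12.171514
  t = 3.0000: term = 16.368991
  t = 3.5000: term = 20.965727
  t = 4.0000: term = 25.894270
  t = 4.5000: term = 31.093023
  t = 5.0000: term = 1734.452101
Convexity = (1/P) * sum = 1858.367759 / 84.262196 = 22.054585

Answer: Convexity = 22.0546


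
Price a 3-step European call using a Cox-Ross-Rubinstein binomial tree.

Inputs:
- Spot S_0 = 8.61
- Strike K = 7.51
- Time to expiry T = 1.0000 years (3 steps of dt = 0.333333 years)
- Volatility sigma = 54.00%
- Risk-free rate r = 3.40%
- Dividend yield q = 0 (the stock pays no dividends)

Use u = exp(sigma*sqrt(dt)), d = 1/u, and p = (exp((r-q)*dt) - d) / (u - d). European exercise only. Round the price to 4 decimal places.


dt = T/N = 0.333333
u = exp(sigma*sqrt(dt)) = 1.365839; d = 1/u = 0.732151
p = (exp((r-q)*dt) - d) / (u - d) = 0.440669
Discount per step: exp(-r*dt) = 0.988731
Stock lattice S(k, i) with i counting down-moves:
  k=0: S(0,0) = 8.6100
  k=1: S(1,0) = 11.7599; S(1,1) = 6.3038
  k=2: S(2,0) = 16.0621; S(2,1) = 8.6100; S(2,2) = 4.6153
  k=3: S(3,0) = 21.9383; S(3,1) = 11.7599; S(3,2) = 6.3038; S(3,3) = 3.3791
Terminal payoffs V(N, i) = max(S_T - K, 0):
  V(3,0) = 14.428251; V(3,1) = 4.249877; V(3,2) = 0.000000; V(3,3) = 0.000000
Backward induction: V(k, i) = exp(-r*dt) * [p * V(k+1, i) + (1-p) * V(k+1, i+1)].
  V(2,0) = exp(-r*dt) * [p*14.428251 + (1-p)*4.249877] = 8.636735
  V(2,1) = exp(-r*dt) * [p*4.249877 + (1-p)*0.000000] = 1.851686
  V(2,2) = exp(-r*dt) * [p*0.000000 + (1-p)*0.000000] = 0.000000
  V(1,0) = exp(-r*dt) * [p*8.636735 + (1-p)*1.851686] = 4.787087
  V(1,1) = exp(-r*dt) * [p*1.851686 + (1-p)*0.000000] = 0.806786
  V(0,0) = exp(-r*dt) * [p*4.787087 + (1-p)*0.806786] = 2.531924

Answer: Price = V(0,0) = 2.5319


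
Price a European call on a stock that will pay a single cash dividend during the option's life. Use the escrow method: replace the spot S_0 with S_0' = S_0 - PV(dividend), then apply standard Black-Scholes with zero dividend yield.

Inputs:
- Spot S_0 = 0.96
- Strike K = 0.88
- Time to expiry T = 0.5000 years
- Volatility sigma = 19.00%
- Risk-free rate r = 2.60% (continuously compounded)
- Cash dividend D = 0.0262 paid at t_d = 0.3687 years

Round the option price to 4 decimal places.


PV(D) = D * exp(-r * t_d) = 0.0262 * 0.99045960 = 0.02595004
S_0' = S_0 - PV(D) = 0.9600 - 0.02595004 = 0.93404996
d1 = (ln(S_0'/K) + (r + sigma^2/2)*T) / (sigma*sqrt(T)) = 0.60761327
d2 = d1 - sigma*sqrt(T) = 0.47326298
exp(-rT) = 0.98708414
N(d1) = 0.72827800; N(d2) = 0.68198722
C = S_0' * N(d1) - K * exp(-rT) * N(d2) = 0.93404996 * 0.72827800 - 0.8800 * 0.98708414 * 0.68198722 = 0.0879

Answer: Price = 0.0879


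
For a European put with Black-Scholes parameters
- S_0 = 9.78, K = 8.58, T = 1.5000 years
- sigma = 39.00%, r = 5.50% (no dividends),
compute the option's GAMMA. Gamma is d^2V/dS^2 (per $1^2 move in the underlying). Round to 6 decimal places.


Answer: Gamma = 0.067513

Derivation:
d1 = 0.6856070927; d2 = 0.2079565929
phi(d1) = 0.3153831355; exp(-qT) = 1.0000000000; exp(-rT) = 0.9208114379
Gamma = exp(-qT) * phi(d1) / (S * sigma * sqrt(T)) = 1.0000000000 * 0.3153831355 / (9.7800 * 0.3900 * 1.2247448714) = 0.067513


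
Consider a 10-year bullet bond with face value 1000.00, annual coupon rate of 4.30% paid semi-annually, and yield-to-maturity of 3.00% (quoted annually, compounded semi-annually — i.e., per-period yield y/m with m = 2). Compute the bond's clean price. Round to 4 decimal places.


Coupon per period c = face * coupon_rate / m = 21.500000
Periods per year m = 2; per-period yield y/m = 0.015000
Number of cashflows N = 20
Cashflows (t years, CF_t, discount factor 1/(1+y/m)^(m*t), PV):
  t = 0.5000: CF_t = 21.500000, DF = 0.985222, PV = 21.182266
  t = 1.0000: CF_t = 21.500000, DF = 0.970662, PV = 20.869228
  t = 1.5000: CF_t = 21.500000, DF = 0.956317, PV = 20.560815
  t = 2.0000: CF_t = 21.500000, DF = 0.942184, PV = 20.256961
  t = 2.5000: CF_t = 21.500000, DF = 0.928260, PV = 19.957597
  t = 3.0000: CF_t = 21.500000, DF = 0.914542, PV = 19.662657
  t = 3.5000: CF_t = 21.500000, DF = 0.901027, PV = 19.372076
  t = 4.0000: CF_t = 21.500000, DF = 0.887711, PV = 19.085789
  t = 4.5000: CF_t = 21.500000, DF = 0.874592, PV = 18.803733
  t = 5.0000: CF_t = 21.500000, DF = 0.861667, PV = 18.525845
  t = 5.5000: CF_t = 21.500000, DF = 0.848933, PV = 18.252065
  t = 6.0000: CF_t = 21.500000, DF = 0.836387, PV = 17.982330
  t = 6.5000: CF_t = 21.500000, DF = 0.824027, PV = 17.716581
  t = 7.0000: CF_t = 21.500000, DF = 0.811849, PV = 17.454759
  t = 7.5000: CF_t = 21.500000, DF = 0.799852, PV = 17.196807
  t = 8.0000: CF_t = 21.500000, DF = 0.788031, PV = 16.942667
  t = 8.5000: CF_t = 21.500000, DF = 0.776385, PV = 16.692283
  t = 9.0000: CF_t = 21.500000, DF = 0.764912, PV = 16.445599
  t = 9.5000: CF_t = 21.500000, DF = 0.753607, PV = 16.202561
  t = 10.0000: CF_t = 1021.500000, DF = 0.742470, PV = 758.433532
Price P = sum_t PV_t = 1111.596152

Answer: Price = 1111.5962


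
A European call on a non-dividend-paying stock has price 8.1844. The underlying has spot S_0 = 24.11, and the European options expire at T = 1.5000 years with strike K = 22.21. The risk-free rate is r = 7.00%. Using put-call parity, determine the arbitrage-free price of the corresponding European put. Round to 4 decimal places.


Answer: Put price = 4.0706

Derivation:
Put-call parity: C - P = S_0 * exp(-qT) - K * exp(-rT).
S_0 * exp(-qT) = 24.1100 * 1.00000000 = 24.11000000
K * exp(-rT) = 22.2100 * 0.90032452 = 19.99620765
P = C - S*exp(-qT) + K*exp(-rT)
P = 8.1844 - 24.11000000 + 19.99620765 = 4.0706


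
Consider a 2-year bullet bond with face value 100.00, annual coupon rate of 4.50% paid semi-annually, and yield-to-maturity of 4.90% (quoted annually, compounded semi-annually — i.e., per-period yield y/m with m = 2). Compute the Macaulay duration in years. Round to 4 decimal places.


Coupon per period c = face * coupon_rate / m = 2.250000
Periods per year m = 2; per-period yield y/m = 0.024500
Number of cashflows N = 4
Cashflows (t years, CF_t, discount factor 1/(1+y/m)^(m*t), PV):
  t = 0.5000: CF_t = 2.250000, DF = 0.976086, PV = 2.196193
  t = 1.0000: CF_t = 2.250000, DF = 0.952744, PV = 2.143673
  t = 1.5000: CF_t = 2.250000, DF = 0.929960, PV = 2.092409
  t = 2.0000: CF_t = 102.250000, DF = 0.907721, PV = 92.814422
Price P = sum_t PV_t = 99.246698
Macaulay numerator sum_t t * PV_t:
  t * PV_t at t = 0.5000: 1.098097
  t * PV_t at t = 1.0000: 2.143673
  t * PV_t at t = 1.5000: 3.138614
  t * PV_t at t = 2.0000: 185.628845
Macaulay duration D = (sum_t t * PV_t) / P = 192.009228 / 99.246698 = 1.934666

Answer: Macaulay duration = 1.9347 years


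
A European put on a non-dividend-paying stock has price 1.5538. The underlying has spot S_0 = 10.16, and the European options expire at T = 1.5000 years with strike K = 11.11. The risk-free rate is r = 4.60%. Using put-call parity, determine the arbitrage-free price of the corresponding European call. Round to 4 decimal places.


Answer: Call price = 1.3445

Derivation:
Put-call parity: C - P = S_0 * exp(-qT) - K * exp(-rT).
S_0 * exp(-qT) = 10.1600 * 1.00000000 = 10.16000000
K * exp(-rT) = 11.1100 * 0.93332668 = 10.36925942
C = P + S*exp(-qT) - K*exp(-rT)
C = 1.5538 + 10.16000000 - 10.36925942 = 1.3445


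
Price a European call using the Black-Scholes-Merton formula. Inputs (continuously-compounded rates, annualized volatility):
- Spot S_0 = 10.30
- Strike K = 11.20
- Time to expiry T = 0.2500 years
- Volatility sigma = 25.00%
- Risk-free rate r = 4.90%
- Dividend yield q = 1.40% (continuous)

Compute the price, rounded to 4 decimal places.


d1 = (ln(S/K) + (r - q + 0.5*sigma^2) * T) / (sigma * sqrt(T)) = -0.53765906
d2 = d1 - sigma * sqrt(T) = -0.66265906
exp(-rT) = 0.98782473; exp(-qT) = 0.99650612
C = S_0 * exp(-qT) * N(d1) - K * exp(-rT) * N(d2)
N(d1) = 0.29540622; N(d2) = 0.25377447
C = 10.3000 * 0.99650612 * 0.29540622 - 11.2000 * 0.98782473 * 0.25377447 = 0.2244

Answer: Price = 0.2244


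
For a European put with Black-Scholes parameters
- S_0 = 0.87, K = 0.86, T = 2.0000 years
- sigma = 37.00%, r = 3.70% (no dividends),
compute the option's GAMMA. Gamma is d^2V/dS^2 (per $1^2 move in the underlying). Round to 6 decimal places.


d1 = 0.4251447461; d2 = -0.0981142719
phi(d1) = 0.3644694441; exp(-qT) = 1.0000000000; exp(-rT) = 0.9286716938
Gamma = exp(-qT) * phi(d1) / (S * sigma * sqrt(T)) = 1.0000000000 * 0.3644694441 / (0.8700 * 0.3700 * 1.4142135624) = 0.800618

Answer: Gamma = 0.800618


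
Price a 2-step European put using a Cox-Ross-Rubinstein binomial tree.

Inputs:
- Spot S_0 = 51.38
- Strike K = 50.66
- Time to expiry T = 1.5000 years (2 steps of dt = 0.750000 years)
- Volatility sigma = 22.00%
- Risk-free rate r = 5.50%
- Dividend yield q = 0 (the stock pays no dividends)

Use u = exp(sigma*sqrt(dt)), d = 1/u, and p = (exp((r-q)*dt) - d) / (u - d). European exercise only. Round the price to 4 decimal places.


dt = T/N = 0.750000
u = exp(sigma*sqrt(dt)) = 1.209885; d = 1/u = 0.826525
p = (exp((r-q)*dt) - d) / (u - d) = 0.562363
Discount per step: exp(-r*dt) = 0.959589
Stock lattice S(k, i) with i counting down-moves:
  k=0: S(0,0) = 51.3800
  k=1: S(1,0) = 62.1639; S(1,1) = 42.4668
  k=2: S(2,0) = 75.2112; S(2,1) = 51.3800; S(2,2) = 35.0999
Terminal payoffs V(N, i) = max(K - S_T, 0):
  V(2,0) = 0.000000; V(2,1) = 0.000000; V(2,2) = 15.560116
Backward induction: V(k, i) = exp(-r*dt) * [p * V(k+1, i) + (1-p) * V(k+1, i+1)].
  V(1,0) = exp(-r*dt) * [p*0.000000 + (1-p)*0.000000] = 0.000000
  V(1,1) = exp(-r*dt) * [p*0.000000 + (1-p)*15.560116] = 6.534494
  V(0,0) = exp(-r*dt) * [p*0.000000 + (1-p)*6.534494] = 2.744170

Answer: Price = V(0,0) = 2.7442


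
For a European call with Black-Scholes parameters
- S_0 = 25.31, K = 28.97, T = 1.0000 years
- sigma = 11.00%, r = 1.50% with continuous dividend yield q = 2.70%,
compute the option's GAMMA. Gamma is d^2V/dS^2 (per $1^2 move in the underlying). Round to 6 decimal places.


d1 = -1.2819203384; d2 = -1.3919203384
phi(d1) = 0.1754153988; exp(-qT) = 0.9733612415; exp(-rT) = 0.9851119396
Gamma = exp(-qT) * phi(d1) / (S * sigma * sqrt(T)) = 0.9733612415 * 0.1754153988 / (25.3100 * 0.1100 * 1.0000000000) = 0.061328

Answer: Gamma = 0.061328


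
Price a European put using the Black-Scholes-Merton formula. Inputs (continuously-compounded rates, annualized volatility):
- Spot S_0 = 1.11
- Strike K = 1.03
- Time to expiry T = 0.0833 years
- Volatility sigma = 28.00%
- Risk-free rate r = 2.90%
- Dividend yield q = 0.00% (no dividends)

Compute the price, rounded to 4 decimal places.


Answer: Price = 0.0078

Derivation:
d1 = (ln(S/K) + (r - q + 0.5*sigma^2) * T) / (sigma * sqrt(T)) = 0.99590910
d2 = d1 - sigma * sqrt(T) = 0.91509623
exp(-rT) = 0.99758722; exp(-qT) = 1.00000000
P = K * exp(-rT) * N(-d2) - S_0 * exp(-qT) * N(-d1)
N(-d1) = 0.15964716; N(-d2) = 0.18007056
P = 1.0300 * 0.99758722 * 0.18007056 - 1.1100 * 1.00000000 * 0.15964716 = 0.0078


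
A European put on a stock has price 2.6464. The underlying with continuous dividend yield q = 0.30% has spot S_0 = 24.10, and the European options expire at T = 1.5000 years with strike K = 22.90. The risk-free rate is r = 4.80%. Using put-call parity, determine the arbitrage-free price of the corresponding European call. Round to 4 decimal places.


Put-call parity: C - P = S_0 * exp(-qT) - K * exp(-rT).
S_0 * exp(-qT) = 24.1000 * 0.99551011 = 23.99179365
K * exp(-rT) = 22.9000 * 0.93053090 = 21.30915751
C = P + S*exp(-qT) - K*exp(-rT)
C = 2.6464 + 23.99179365 - 21.30915751 = 5.3290

Answer: Call price = 5.3290


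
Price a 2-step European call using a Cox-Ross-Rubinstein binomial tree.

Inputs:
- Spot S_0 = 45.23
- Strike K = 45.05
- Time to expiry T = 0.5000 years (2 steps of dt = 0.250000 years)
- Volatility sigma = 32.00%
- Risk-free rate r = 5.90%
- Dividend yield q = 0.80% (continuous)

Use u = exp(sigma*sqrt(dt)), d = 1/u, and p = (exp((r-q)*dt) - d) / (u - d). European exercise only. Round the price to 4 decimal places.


dt = T/N = 0.250000
u = exp(sigma*sqrt(dt)) = 1.173511; d = 1/u = 0.852144
p = (exp((r-q)*dt) - d) / (u - d) = 0.500013
Discount per step: exp(-r*dt) = 0.985358
Stock lattice S(k, i) with i counting down-moves:
  k=0: S(0,0) = 45.2300
  k=1: S(1,0) = 53.0779; S(1,1) = 38.5425
  k=2: S(2,0) = 62.2875; S(2,1) = 45.2300; S(2,2) = 32.8437
Terminal payoffs V(N, i) = max(S_T - K, 0):
  V(2,0) = 17.237489; V(2,1) = 0.180000; V(2,2) = 0.000000
Backward induction: V(k, i) = exp(-r*dt) * [p * V(k+1, i) + (1-p) * V(k+1, i+1)].
  V(1,0) = exp(-r*dt) * [p*17.237489 + (1-p)*0.180000] = 8.581458
  V(1,1) = exp(-r*dt) * [p*0.180000 + (1-p)*0.000000] = 0.088685
  V(0,0) = exp(-r*dt) * [p*8.581458 + (1-p)*0.088685] = 4.271710

Answer: Price = V(0,0) = 4.2717


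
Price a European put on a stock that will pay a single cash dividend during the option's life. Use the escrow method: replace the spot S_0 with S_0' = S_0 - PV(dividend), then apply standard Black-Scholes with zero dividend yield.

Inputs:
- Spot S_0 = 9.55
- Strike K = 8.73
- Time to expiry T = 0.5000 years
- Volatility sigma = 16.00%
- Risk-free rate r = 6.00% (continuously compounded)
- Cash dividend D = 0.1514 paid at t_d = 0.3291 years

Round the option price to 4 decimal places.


PV(D) = D * exp(-r * t_d) = 0.1514 * 0.98044768 = 0.14843978
S_0' = S_0 - PV(D) = 9.5500 - 0.14843978 = 9.40156022
d1 = (ln(S_0'/K) + (r + sigma^2/2)*T) / (sigma*sqrt(T)) = 0.97678216
d2 = d1 - sigma*sqrt(T) = 0.86364508
exp(-rT) = 0.97044553
N(-d1) = 0.16433850; N(-d2) = 0.19389145
P = K * exp(-rT) * N(-d2) - S_0' * N(-d1) = 8.7300 * 0.97044553 * 0.19389145 - 9.40156022 * 0.16433850 = 0.0976

Answer: Price = 0.0976


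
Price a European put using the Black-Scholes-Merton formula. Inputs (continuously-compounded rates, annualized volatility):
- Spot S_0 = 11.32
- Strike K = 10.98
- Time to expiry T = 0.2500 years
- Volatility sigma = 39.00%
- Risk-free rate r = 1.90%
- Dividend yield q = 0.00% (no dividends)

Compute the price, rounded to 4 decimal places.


Answer: Price = 0.6820

Derivation:
d1 = (ln(S/K) + (r - q + 0.5*sigma^2) * T) / (sigma * sqrt(T)) = 0.27824685
d2 = d1 - sigma * sqrt(T) = 0.08324685
exp(-rT) = 0.99526126; exp(-qT) = 1.00000000
P = K * exp(-rT) * N(-d2) - S_0 * exp(-qT) * N(-d1)
N(-d1) = 0.39041143; N(-d2) = 0.46682763
P = 10.9800 * 0.99526126 * 0.46682763 - 11.3200 * 1.00000000 * 0.39041143 = 0.6820


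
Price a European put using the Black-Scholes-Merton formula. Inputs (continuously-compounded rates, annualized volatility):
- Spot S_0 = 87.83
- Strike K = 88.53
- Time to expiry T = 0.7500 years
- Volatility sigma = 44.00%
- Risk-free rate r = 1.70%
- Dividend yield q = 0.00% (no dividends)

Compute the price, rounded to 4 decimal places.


d1 = (ln(S/K) + (r - q + 0.5*sigma^2) * T) / (sigma * sqrt(T)) = 0.20315290
d2 = d1 - sigma * sqrt(T) = -0.17789828
exp(-rT) = 0.98733094; exp(-qT) = 1.00000000
P = K * exp(-rT) * N(-d2) - S_0 * exp(-qT) * N(-d1)
N(-d1) = 0.41950776; N(-d2) = 0.57059857
P = 88.5300 * 0.98733094 * 0.57059857 - 87.8300 * 1.00000000 * 0.41950776 = 13.0297

Answer: Price = 13.0297


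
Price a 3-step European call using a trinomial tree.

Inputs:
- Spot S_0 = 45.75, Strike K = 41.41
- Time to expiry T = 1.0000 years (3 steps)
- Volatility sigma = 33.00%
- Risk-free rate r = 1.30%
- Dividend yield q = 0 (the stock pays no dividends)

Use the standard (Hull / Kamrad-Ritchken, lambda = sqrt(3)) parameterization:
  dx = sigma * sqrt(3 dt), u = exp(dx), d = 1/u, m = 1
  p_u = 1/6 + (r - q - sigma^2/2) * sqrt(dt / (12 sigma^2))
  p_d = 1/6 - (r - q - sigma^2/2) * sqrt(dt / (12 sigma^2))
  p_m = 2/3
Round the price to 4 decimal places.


dt = T/N = 0.333333; dx = sigma*sqrt(3*dt) = 0.330000
u = exp(dx) = 1.390968; d = 1/u = 0.718924
p_u = 0.145732, p_m = 0.666667, p_d = 0.187601
Discount per step: exp(-r*dt) = 0.995676
Stock lattice S(k, j) with j the centered position index:
  k=0: S(0,+0) = 45.7500
  k=1: S(1,-1) = 32.8908; S(1,+0) = 45.7500; S(1,+1) = 63.6368
  k=2: S(2,-2) = 23.6459; S(2,-1) = 32.8908; S(2,+0) = 45.7500; S(2,+1) = 63.6368; S(2,+2) = 88.5167
  k=3: S(3,-3) = 16.9996; S(3,-2) = 23.6459; S(3,-1) = 32.8908; S(3,+0) = 45.7500; S(3,+1) = 63.6368; S(3,+2) = 88.5167; S(3,+3) = 123.1240
Terminal payoffs V(N, j) = max(S_T - K, 0):
  V(3,-3) = 0.000000; V(3,-2) = 0.000000; V(3,-1) = 0.000000; V(3,+0) = 4.340000; V(3,+1) = 22.226792; V(3,+2) = 47.106749; V(3,+3) = 81.713977
Backward induction: V(k, j) = exp(-r*dt) * [p_u * V(k+1, j+1) + p_m * V(k+1, j) + p_d * V(k+1, j-1)]
  V(2,-2) = exp(-r*dt) * [p_u*0.000000 + p_m*0.000000 + p_d*0.000000] = 0.000000
  V(2,-1) = exp(-r*dt) * [p_u*4.340000 + p_m*0.000000 + p_d*0.000000] = 0.629743
  V(2,+0) = exp(-r*dt) * [p_u*22.226792 + p_m*4.340000 + p_d*0.000000] = 6.105979
  V(2,+1) = exp(-r*dt) * [p_u*47.106749 + p_m*22.226792 + p_d*4.340000] = 22.399749
  V(2,+2) = exp(-r*dt) * [p_u*81.713977 + p_m*47.106749 + p_d*22.226792] = 47.277323
  V(1,-1) = exp(-r*dt) * [p_u*6.105979 + p_m*0.629743 + p_d*0.000000] = 1.304004
  V(1,+0) = exp(-r*dt) * [p_u*22.399749 + p_m*6.105979 + p_d*0.629743] = 7.420933
  V(1,+1) = exp(-r*dt) * [p_u*47.277323 + p_m*22.399749 + p_d*6.105979] = 22.869173
  V(0,+0) = exp(-r*dt) * [p_u*22.869173 + p_m*7.420933 + p_d*1.304004] = 8.487839

Answer: Price = V(0,0) = 8.4878


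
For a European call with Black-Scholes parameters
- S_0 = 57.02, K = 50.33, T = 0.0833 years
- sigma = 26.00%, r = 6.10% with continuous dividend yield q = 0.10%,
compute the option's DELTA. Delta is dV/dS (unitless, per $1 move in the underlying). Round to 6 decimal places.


Answer: Delta = 0.961326

Derivation:
d1 = 1.7672358678; d2 = 1.6921953454
phi(d1) = 0.0837013779; exp(-qT) = 0.9999167035; exp(-rT) = 0.9949315880
N(d1) = 0.9614056324
Delta = exp(-qT) * N(d1) = 0.9999167035 * 0.9614056324 = 0.961326


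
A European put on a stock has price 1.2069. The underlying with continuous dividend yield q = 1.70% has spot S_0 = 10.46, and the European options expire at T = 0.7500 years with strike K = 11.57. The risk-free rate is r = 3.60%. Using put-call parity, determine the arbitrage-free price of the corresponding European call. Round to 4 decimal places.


Answer: Call price = 0.2726

Derivation:
Put-call parity: C - P = S_0 * exp(-qT) - K * exp(-rT).
S_0 * exp(-qT) = 10.4600 * 0.98733094 = 10.32748160
K * exp(-rT) = 11.5700 * 0.97336124 = 11.26178956
C = P + S*exp(-qT) - K*exp(-rT)
C = 1.2069 + 10.32748160 - 11.26178956 = 0.2726


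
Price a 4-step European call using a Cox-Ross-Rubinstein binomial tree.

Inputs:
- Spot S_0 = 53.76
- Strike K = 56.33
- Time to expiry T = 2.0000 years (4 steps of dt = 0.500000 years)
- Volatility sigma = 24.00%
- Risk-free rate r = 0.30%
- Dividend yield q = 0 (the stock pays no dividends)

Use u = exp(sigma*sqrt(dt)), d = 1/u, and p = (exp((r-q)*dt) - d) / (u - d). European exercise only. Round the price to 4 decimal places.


dt = T/N = 0.500000
u = exp(sigma*sqrt(dt)) = 1.184956; d = 1/u = 0.843913
p = (exp((r-q)*dt) - d) / (u - d) = 0.462077
Discount per step: exp(-r*dt) = 0.998501
Stock lattice S(k, i) with i counting down-moves:
  k=0: S(0,0) = 53.7600
  k=1: S(1,0) = 63.7032; S(1,1) = 45.3688
  k=2: S(2,0) = 75.4855; S(2,1) = 53.7600; S(2,2) = 38.2873
  k=3: S(3,0) = 89.4470; S(3,1) = 63.7032; S(3,2) = 45.3688; S(3,3) = 32.3112
  k=4: S(4,0) = 105.9908; S(4,1) = 75.4855; S(4,2) = 53.7600; S(4,3) = 38.2873; S(4,4) = 27.2678
Terminal payoffs V(N, i) = max(S_T - K, 0):
  V(4,0) = 49.660790; V(4,1) = 19.155528; V(4,2) = 0.000000; V(4,3) = 0.000000; V(4,4) = 0.000000
Backward induction: V(k, i) = exp(-r*dt) * [p * V(k+1, i) + (1-p) * V(k+1, i+1)].
  V(3,0) = exp(-r*dt) * [p*49.660790 + (1-p)*19.155528] = 33.201459
  V(3,1) = exp(-r*dt) * [p*19.155528 + (1-p)*0.000000] = 8.838056
  V(3,2) = exp(-r*dt) * [p*0.000000 + (1-p)*0.000000] = 0.000000
  V(3,3) = exp(-r*dt) * [p*0.000000 + (1-p)*0.000000] = 0.000000
  V(2,0) = exp(-r*dt) * [p*33.201459 + (1-p)*8.838056] = 20.065696
  V(2,1) = exp(-r*dt) * [p*8.838056 + (1-p)*0.000000] = 4.077739
  V(2,2) = exp(-r*dt) * [p*0.000000 + (1-p)*0.000000] = 0.000000
  V(1,0) = exp(-r*dt) * [p*20.065696 + (1-p)*4.077739] = 11.448216
  V(1,1) = exp(-r*dt) * [p*4.077739 + (1-p)*0.000000] = 1.881404
  V(0,0) = exp(-r*dt) * [p*11.448216 + (1-p)*1.881404] = 6.292559

Answer: Price = V(0,0) = 6.2926


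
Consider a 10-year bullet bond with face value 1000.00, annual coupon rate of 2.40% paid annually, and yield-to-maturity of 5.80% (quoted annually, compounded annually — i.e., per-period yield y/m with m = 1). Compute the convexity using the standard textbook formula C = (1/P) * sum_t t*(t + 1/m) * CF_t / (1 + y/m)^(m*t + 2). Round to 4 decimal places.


Coupon per period c = face * coupon_rate / m = 24.000000
Periods per year m = 1; per-period yield y/m = 0.058000
Number of cashflows N = 10
Cashflows (t years, CF_t, discount factor 1/(1+y/m)^(m*t), PV):
  t = 1.0000: CF_t = 24.000000, DF = 0.945180, PV = 22.684310
  t = 2.0000: CF_t = 24.000000, DF = 0.893364, PV = 21.440747
  t = 3.0000: CF_t = 24.000000, DF = 0.844390, PV = 20.265356
  t = 4.0000: CF_t = 24.000000, DF = 0.798100, PV = 19.154401
  t = 5.0000: CF_t = 24.000000, DF = 0.754348, PV = 18.104349
  t = 6.0000: CF_t = 24.000000, DF = 0.712994, PV = 17.111861
  t = 7.0000: CF_t = 24.000000, DF = 0.673908, PV = 16.173781
  t = 8.0000: CF_t = 24.000000, DF = 0.636964, PV = 15.287128
  t = 9.0000: CF_t = 24.000000, DF = 0.602045, PV = 14.449081
  t = 10.0000: CF_t = 1024.000000, DF = 0.569041, PV = 582.697668
Price P = sum_t PV_t = 747.368681
Convexity numerator sum_t t*(t + 1/m) * CF_t / (1+y/m)^(m*t + 2):
  t = 1.0000: term = 40.530712
  t = 2.0000: term = 114.926405
  t = 3.0000: term = 217.252183
  t = 4.0000: term = 342.237213
  t = 5.0000: term = 485.213441
  t = 6.0000: term = 642.059373
  t = 7.0000: term = 809.148549
  t = 8.0000: term = 983.302314
  t = 9.0000: term = 1161.746590
  t = 10.0000: term = 57261.751696
Convexity = (1/P) * sum = 62058.168477 / 747.368681 = 83.035549

Answer: Convexity = 83.0355
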